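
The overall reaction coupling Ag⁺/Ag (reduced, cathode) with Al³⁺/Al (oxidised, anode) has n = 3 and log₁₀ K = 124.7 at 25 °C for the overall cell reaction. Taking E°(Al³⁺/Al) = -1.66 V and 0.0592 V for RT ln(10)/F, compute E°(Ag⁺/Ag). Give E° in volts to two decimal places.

+0.80 V

E°cell = (0.0592/n)·log K = (0.0592/3)(124.7) = +2.461 V.
Since Ag⁺/Ag is the cathode and Al³⁺/Al the anode, E°cell = E°(Ag⁺/Ag) − E°(Al³⁺/Al).
So E°(Ag⁺/Ag) = E°cell + E°(Al³⁺/Al) = +2.461 + (-1.66) = +0.80 V.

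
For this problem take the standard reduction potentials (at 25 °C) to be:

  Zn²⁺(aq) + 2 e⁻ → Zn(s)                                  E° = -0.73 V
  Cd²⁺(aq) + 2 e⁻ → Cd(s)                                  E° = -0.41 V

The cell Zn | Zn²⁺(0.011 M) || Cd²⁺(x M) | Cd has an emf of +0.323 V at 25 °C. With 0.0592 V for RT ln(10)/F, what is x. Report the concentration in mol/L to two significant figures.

Cd²⁺/Cd is the cathode, Zn²⁺/Zn the anode: E°cell = +0.32 V, n = 2.
Overall reaction: Cd²⁺(aq) + Zn(s) → Cd(s) + Zn²⁺(aq); Q = [Zn²⁺]^1/[Cd²⁺]^1.
From E = E° − (0.0592/n) log Q: log Q = (E° − E)·n/0.0592 = (+0.32 − (+0.323))·2/0.0592 = -0.1014.
So 1·log[Cd²⁺] = 1·log(0.011) − log Q = -1.9586 − (-0.1014) = -1.8572; [Cd²⁺] = 10^(-1.8572) ≈ 0.014 M.

0.014 M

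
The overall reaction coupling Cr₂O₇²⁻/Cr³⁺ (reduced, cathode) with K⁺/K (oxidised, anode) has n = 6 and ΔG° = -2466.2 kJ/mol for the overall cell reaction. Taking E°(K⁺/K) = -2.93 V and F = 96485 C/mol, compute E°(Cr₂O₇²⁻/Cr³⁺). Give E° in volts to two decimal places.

E°cell = −ΔG°/(nF) = −(-2466.2×10³)/((6)(96485)) = +4.260 V.
Since Cr₂O₇²⁻/Cr³⁺ is the cathode and K⁺/K the anode, E°cell = E°(Cr₂O₇²⁻/Cr³⁺) − E°(K⁺/K).
So E°(Cr₂O₇²⁻/Cr³⁺) = E°cell + E°(K⁺/K) = +4.260 + (-2.93) = +1.33 V.

+1.33 V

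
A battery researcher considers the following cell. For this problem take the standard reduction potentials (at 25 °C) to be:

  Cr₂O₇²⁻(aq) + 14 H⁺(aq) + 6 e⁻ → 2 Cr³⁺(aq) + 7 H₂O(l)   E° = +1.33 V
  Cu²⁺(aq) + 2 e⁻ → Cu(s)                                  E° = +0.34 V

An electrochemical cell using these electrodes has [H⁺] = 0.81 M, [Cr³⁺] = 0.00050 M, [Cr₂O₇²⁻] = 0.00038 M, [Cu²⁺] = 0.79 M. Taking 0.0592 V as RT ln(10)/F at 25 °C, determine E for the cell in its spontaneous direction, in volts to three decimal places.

Cr₂O₇²⁻/Cr³⁺ is the cathode (higher E°), Cu²⁺/Cu the anode: E°cell = +1.33 − (+0.34) = +0.99 V, n = 6.
Overall: Cr₂O₇²⁻(aq) + 14 H⁺(aq) + 3 Cu(s) → 2 Cr³⁺(aq) + 7 H₂O(l) + 3 Cu²⁺(aq)
Q = [Cr³⁺]^2·[Cu²⁺]^3 / ([Cr₂O₇²⁻]·[H⁺]^14); log Q = -2.208.
E = E° − (0.0592/n) log Q = +0.99 − (0.0592/6)(-2.208) = +1.012 V.

+1.012 V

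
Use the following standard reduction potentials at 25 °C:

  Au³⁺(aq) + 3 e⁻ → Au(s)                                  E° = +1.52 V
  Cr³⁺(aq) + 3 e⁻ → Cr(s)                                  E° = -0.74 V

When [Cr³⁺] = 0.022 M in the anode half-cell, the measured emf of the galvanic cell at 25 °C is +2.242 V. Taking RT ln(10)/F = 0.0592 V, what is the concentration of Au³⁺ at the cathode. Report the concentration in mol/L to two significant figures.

0.0027 M

Au³⁺/Au is the cathode, Cr³⁺/Cr the anode: E°cell = +2.26 V, n = 3.
Overall reaction: Au³⁺(aq) + Cr(s) → Au(s) + Cr³⁺(aq); Q = [Cr³⁺]^1/[Au³⁺]^1.
From E = E° − (0.0592/n) log Q: log Q = (E° − E)·n/0.0592 = (+2.26 − (+2.242))·3/0.0592 = 0.9122.
So 1·log[Au³⁺] = 1·log(0.022) − log Q = -1.6576 − (0.9122) = -2.5698; [Au³⁺] = 10^(-2.5698) ≈ 0.0027 M.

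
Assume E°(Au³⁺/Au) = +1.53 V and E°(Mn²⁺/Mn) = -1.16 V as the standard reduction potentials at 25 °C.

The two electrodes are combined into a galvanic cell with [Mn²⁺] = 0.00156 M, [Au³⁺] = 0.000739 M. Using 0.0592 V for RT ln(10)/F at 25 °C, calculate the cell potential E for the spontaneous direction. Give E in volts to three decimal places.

Au³⁺/Au is the cathode (higher E°), Mn²⁺/Mn the anode: E°cell = +1.53 − (-1.16) = +2.69 V, n = 6.
Overall: 2 Au³⁺(aq) + 3 Mn(s) → 2 Au(s) + 3 Mn²⁺(aq)
Q = [Mn²⁺]^3 / ([Au³⁺]^2); log Q = -2.158.
E = E° − (0.0592/n) log Q = +2.69 − (0.0592/6)(-2.158) = +2.711 V.

+2.711 V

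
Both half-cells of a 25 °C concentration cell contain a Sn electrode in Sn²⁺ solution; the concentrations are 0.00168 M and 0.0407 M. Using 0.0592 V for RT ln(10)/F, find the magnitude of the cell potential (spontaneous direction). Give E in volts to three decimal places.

For a concentration cell E°cell = 0. The 0.0407 M side is the cathode (reduction is favoured where [Sn²⁺] is higher).
With n = 2, E = −(0.0592/2) log([Sn²⁺]ₐₙ/[Sn²⁺]꜀ₐₜ) = −(0.0592/2) log(0.00168/0.0407) = −(0.0592/2)(-1.384) = +0.041 V.

+0.041 V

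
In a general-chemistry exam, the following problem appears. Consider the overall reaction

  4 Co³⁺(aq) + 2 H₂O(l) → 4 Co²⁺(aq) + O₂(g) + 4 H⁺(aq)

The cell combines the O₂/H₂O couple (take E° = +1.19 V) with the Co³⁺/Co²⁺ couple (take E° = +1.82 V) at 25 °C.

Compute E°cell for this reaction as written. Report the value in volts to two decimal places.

The Co³⁺/Co²⁺ couple has the higher reduction potential, so it is the cathode; O₂/H₂O is oxidised at the anode.
E°cell = E°(cathode) − E°(anode) = (+1.82) − (+1.19) = +0.63 V.

+0.63 V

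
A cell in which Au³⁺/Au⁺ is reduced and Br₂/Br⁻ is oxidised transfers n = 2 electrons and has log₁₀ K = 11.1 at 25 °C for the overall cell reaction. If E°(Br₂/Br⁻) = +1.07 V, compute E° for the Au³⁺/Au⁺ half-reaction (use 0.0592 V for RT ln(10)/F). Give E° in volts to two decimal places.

E°cell = (0.0592/n)·log K = (0.0592/2)(11.1) = +0.329 V.
Since Au³⁺/Au⁺ is the cathode and Br₂/Br⁻ the anode, E°cell = E°(Au³⁺/Au⁺) − E°(Br₂/Br⁻).
So E°(Au³⁺/Au⁺) = E°cell + E°(Br₂/Br⁻) = +0.329 + (+1.07) = +1.40 V.

+1.40 V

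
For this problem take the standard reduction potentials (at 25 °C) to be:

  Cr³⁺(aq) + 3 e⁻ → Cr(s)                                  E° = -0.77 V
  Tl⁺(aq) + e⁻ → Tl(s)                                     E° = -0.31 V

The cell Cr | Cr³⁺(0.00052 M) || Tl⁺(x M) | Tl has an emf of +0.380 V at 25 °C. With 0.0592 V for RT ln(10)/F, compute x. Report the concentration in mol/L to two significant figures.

Tl⁺/Tl is the cathode, Cr³⁺/Cr the anode: E°cell = +0.46 V, n = 3.
Overall reaction: 3 Tl⁺(aq) + Cr(s) → 3 Tl(s) + Cr³⁺(aq); Q = [Cr³⁺]^1/[Tl⁺]^3.
From E = E° − (0.0592/n) log Q: log Q = (E° − E)·n/0.0592 = (+0.46 − (+0.380))·3/0.0592 = 4.0541.
So 3·log[Tl⁺] = 1·log(0.00052) − log Q = -3.2840 − (4.0541) = -7.3381; log[Tl⁺] = -7.3381 / 3 = -2.4460; [Tl⁺] = 10^(-2.4460) ≈ 0.0036 M.

0.0036 M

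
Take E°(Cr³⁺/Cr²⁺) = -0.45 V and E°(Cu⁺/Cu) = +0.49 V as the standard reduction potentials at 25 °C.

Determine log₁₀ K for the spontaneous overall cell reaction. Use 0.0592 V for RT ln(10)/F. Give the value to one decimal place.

Cathode: Cu⁺/Cu; anode: Cr³⁺/Cr²⁺. E°cell = +0.94 V, n = 1.
log K = nE°cell / 0.0592 = (1)(+0.94) / 0.0592 = 15.9.

15.9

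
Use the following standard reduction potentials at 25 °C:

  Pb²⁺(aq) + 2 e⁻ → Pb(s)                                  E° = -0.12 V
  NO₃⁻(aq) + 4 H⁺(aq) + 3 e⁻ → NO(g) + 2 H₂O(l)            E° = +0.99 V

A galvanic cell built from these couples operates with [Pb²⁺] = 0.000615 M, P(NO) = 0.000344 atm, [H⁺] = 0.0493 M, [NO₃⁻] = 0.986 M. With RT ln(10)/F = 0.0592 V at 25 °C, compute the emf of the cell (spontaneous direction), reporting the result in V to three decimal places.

NO₃⁻/NO is the cathode (higher E°), Pb²⁺/Pb the anode: E°cell = +0.99 − (-0.12) = +1.11 V, n = 6.
Overall: 2 NO₃⁻(aq) + 8 H⁺(aq) + 3 Pb(s) → 2 NO(g) + 4 H₂O(l) + 3 Pb²⁺(aq)
Q = P(NO)^2·[Pb²⁺]^3 / ([NO₃⁻]^2·[H⁺]^8); log Q = -6.091.
E = E° − (0.0592/n) log Q = +1.11 − (0.0592/6)(-6.091) = +1.170 V.

+1.170 V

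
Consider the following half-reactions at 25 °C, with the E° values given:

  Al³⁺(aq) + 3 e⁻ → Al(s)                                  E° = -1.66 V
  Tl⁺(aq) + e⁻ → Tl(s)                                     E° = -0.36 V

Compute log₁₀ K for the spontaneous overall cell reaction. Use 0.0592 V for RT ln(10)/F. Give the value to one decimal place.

Cathode: Tl⁺/Tl; anode: Al³⁺/Al. E°cell = +1.30 V, n = 3.
log K = nE°cell / 0.0592 = (3)(+1.30) / 0.0592 = 65.9.

65.9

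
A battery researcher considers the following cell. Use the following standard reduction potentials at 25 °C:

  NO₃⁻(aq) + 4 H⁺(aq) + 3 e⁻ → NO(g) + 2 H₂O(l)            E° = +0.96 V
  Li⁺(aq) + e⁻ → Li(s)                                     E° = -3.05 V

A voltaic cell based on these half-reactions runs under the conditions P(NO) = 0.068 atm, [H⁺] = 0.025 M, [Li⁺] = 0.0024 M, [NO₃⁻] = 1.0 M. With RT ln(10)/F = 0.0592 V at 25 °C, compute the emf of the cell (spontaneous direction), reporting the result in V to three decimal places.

NO₃⁻/NO is the cathode (higher E°), Li⁺/Li the anode: E°cell = +0.96 − (-3.05) = +4.01 V, n = 3.
Overall: NO₃⁻(aq) + 4 H⁺(aq) + 3 Li(s) → NO(g) + 2 H₂O(l) + 3 Li⁺(aq)
Q = P(NO)·[Li⁺]^3 / ([NO₃⁻]·[H⁺]^4); log Q = -2.619.
E = E° − (0.0592/n) log Q = +4.01 − (0.0592/3)(-2.619) = +4.062 V.

+4.062 V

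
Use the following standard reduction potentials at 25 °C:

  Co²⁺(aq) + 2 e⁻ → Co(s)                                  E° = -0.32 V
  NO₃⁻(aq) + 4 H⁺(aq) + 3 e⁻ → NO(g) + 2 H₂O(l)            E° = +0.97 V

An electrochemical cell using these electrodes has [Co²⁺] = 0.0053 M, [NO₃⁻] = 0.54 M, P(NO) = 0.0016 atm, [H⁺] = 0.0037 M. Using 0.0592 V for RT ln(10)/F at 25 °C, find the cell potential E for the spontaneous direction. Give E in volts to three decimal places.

NO₃⁻/NO is the cathode (higher E°), Co²⁺/Co the anode: E°cell = +0.97 − (-0.32) = +1.29 V, n = 6.
Overall: 2 NO₃⁻(aq) + 8 H⁺(aq) + 3 Co(s) → 2 NO(g) + 4 H₂O(l) + 3 Co²⁺(aq)
Q = P(NO)^2·[Co²⁺]^3 / ([NO₃⁻]^2·[H⁺]^8); log Q = 7.571.
E = E° − (0.0592/n) log Q = +1.29 − (0.0592/6)(7.571) = +1.215 V.

+1.215 V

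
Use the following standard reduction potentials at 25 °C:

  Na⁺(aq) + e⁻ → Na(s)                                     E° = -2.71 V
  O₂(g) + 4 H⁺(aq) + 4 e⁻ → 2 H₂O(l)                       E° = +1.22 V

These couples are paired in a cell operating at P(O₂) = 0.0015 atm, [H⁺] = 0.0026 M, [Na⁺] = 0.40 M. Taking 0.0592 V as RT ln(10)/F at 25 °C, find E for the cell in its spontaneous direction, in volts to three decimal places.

O₂/H₂O is the cathode (higher E°), Na⁺/Na the anode: E°cell = +1.22 − (-2.71) = +3.93 V, n = 4.
Overall: O₂(g) + 4 H⁺(aq) + 4 Na(s) → 2 H₂O(l) + 4 Na⁺(aq)
Q = [Na⁺]^4 / (P(O₂)·[H⁺]^4); log Q = 11.572.
E = E° − (0.0592/n) log Q = +3.93 − (0.0592/4)(11.572) = +3.759 V.

+3.759 V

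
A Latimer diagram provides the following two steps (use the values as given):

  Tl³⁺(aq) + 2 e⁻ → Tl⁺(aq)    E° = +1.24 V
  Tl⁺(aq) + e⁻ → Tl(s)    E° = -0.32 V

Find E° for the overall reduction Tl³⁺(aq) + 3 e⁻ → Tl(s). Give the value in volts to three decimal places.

+0.720 V

Adding the free-energy changes (−nFE°) of the two steps gives −n₃FE°₃ = −n₁FE°₁ − n₂FE°₂.
E°₃ = (2×+1.24 + 1×-0.32) / 3 = (+2.160) / 3 = +0.720 V.
Simply averaging or adding the two E° values would be wrong; the electron-weighted sum is required.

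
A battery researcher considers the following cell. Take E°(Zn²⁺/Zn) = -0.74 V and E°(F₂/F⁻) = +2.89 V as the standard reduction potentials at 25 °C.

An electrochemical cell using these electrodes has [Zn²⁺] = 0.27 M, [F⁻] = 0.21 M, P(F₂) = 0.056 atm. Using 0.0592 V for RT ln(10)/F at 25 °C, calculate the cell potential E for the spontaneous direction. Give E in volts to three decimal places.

F₂/F⁻ is the cathode (higher E°), Zn²⁺/Zn the anode: E°cell = +2.89 − (-0.74) = +3.63 V, n = 2.
Overall: F₂(g) + Zn(s) → 2 F⁻(aq) + Zn²⁺(aq)
Q = [F⁻]^2·[Zn²⁺] / (P(F₂)); log Q = -0.672.
E = E° − (0.0592/n) log Q = +3.63 − (0.0592/2)(-0.672) = +3.650 V.

+3.650 V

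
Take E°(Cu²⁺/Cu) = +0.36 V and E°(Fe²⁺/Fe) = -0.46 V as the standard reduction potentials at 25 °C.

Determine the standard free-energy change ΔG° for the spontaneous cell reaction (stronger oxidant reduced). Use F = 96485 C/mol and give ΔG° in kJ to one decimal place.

-158.2 kJ

Cu²⁺/Cu (E° = +0.36 V) is the cathode; Fe²⁺/Fe (E° = -0.46 V) is the anode, so E°cell = +0.82 V.
Balancing electrons gives n = 2 (lcm of 2 and 2).
ΔG° = −nFE° = −(2)(96485)(+0.82) = -158,235 J = -158.2 kJ.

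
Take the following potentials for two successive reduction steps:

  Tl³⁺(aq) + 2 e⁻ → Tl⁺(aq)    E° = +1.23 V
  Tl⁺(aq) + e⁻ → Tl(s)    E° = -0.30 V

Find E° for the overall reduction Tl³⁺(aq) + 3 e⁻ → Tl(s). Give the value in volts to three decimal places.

Standard free energies of sequential steps add: ΔG°₃ = ΔG°₁ + ΔG°₂, so n₃E°₃ = n₁E°₁ + n₂E°₂.
E°₃ = (2×+1.23 + 1×-0.30) / 3 = (+2.160) / 3 = +0.720 V.

+0.720 V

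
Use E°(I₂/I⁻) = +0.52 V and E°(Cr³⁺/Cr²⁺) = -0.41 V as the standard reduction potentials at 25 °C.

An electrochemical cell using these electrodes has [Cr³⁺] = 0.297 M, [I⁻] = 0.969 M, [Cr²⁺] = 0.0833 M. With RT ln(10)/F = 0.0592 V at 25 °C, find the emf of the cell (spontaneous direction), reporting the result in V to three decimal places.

+0.898 V

I₂/I⁻ is the cathode (higher E°), Cr³⁺/Cr²⁺ the anode: E°cell = +0.52 − (-0.41) = +0.93 V, n = 2.
Overall: I₂(s) + 2 Cr²⁺(aq) → 2 I⁻(aq) + 2 Cr³⁺(aq)
Q = [I⁻]^2·[Cr³⁺]^2 / ([Cr²⁺]^2); log Q = 1.077.
E = E° − (0.0592/n) log Q = +0.93 − (0.0592/2)(1.077) = +0.898 V.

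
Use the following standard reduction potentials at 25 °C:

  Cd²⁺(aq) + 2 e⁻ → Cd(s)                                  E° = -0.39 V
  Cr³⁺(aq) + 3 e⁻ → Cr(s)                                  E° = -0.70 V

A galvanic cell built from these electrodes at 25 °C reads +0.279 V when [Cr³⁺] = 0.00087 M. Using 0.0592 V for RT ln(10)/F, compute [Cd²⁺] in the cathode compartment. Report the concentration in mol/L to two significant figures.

0.00082 M

Cd²⁺/Cd is the cathode, Cr³⁺/Cr the anode: E°cell = +0.31 V, n = 6.
Overall reaction: 3 Cd²⁺(aq) + 2 Cr(s) → 3 Cd(s) + 2 Cr³⁺(aq); Q = [Cr³⁺]^2/[Cd²⁺]^3.
From E = E° − (0.0592/n) log Q: log Q = (E° − E)·n/0.0592 = (+0.31 − (+0.279))·6/0.0592 = 3.1419.
So 3·log[Cd²⁺] = 2·log(0.00087) − log Q = -6.1210 − (3.1419) = -9.2629; log[Cd²⁺] = -9.2629 / 3 = -3.0876; [Cd²⁺] = 10^(-3.0876) ≈ 0.00082 M.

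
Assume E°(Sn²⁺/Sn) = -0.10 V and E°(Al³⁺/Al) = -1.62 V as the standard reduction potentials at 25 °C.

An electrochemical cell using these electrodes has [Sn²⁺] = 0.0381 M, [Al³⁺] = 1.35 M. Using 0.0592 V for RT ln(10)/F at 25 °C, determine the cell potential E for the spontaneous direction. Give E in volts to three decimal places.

Sn²⁺/Sn is the cathode (higher E°), Al³⁺/Al the anode: E°cell = -0.10 − (-1.62) = +1.52 V, n = 6.
Overall: 3 Sn²⁺(aq) + 2 Al(s) → 3 Sn(s) + 2 Al³⁺(aq)
Q = [Al³⁺]^2 / ([Sn²⁺]^3); log Q = 4.518.
E = E° − (0.0592/n) log Q = +1.52 − (0.0592/6)(4.518) = +1.475 V.

+1.475 V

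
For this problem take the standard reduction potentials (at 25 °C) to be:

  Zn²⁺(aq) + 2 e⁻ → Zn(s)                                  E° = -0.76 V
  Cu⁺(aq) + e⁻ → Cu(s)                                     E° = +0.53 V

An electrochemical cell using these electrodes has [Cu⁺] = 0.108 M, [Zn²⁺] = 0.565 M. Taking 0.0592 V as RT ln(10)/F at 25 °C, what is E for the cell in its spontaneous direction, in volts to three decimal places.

Cu⁺/Cu is the cathode (higher E°), Zn²⁺/Zn the anode: E°cell = +0.53 − (-0.76) = +1.29 V, n = 2.
Overall: 2 Cu⁺(aq) + Zn(s) → 2 Cu(s) + Zn²⁺(aq)
Q = [Zn²⁺] / ([Cu⁺]^2); log Q = 1.685.
E = E° − (0.0592/n) log Q = +1.29 − (0.0592/2)(1.685) = +1.240 V.

+1.240 V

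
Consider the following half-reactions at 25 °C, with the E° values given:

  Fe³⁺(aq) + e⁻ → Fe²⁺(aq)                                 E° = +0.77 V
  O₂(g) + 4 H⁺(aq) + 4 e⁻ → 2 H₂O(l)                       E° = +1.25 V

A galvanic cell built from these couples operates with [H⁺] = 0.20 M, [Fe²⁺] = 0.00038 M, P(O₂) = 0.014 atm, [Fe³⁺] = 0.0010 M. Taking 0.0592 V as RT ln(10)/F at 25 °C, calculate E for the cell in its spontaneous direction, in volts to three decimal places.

+0.386 V

O₂/H₂O is the cathode (higher E°), Fe³⁺/Fe²⁺ the anode: E°cell = +1.25 − (+0.77) = +0.48 V, n = 4.
Overall: O₂(g) + 4 H⁺(aq) + 4 Fe²⁺(aq) → 2 H₂O(l) + 4 Fe³⁺(aq)
Q = [Fe³⁺]^4 / (P(O₂)·[H⁺]^4·[Fe²⁺]^4); log Q = 6.331.
E = E° − (0.0592/n) log Q = +0.48 − (0.0592/4)(6.331) = +0.386 V.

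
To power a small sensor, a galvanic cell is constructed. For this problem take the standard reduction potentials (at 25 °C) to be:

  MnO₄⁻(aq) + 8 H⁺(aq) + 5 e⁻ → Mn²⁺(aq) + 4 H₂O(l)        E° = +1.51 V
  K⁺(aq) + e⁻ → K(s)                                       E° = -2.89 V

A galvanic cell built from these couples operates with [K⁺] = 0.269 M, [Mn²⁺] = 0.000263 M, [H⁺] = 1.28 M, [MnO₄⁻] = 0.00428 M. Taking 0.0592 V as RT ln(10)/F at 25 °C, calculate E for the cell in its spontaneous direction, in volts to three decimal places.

MnO₄⁻/Mn²⁺ is the cathode (higher E°), K⁺/K the anode: E°cell = +1.51 − (-2.89) = +4.40 V, n = 5.
Overall: MnO₄⁻(aq) + 8 H⁺(aq) + 5 K(s) → Mn²⁺(aq) + 4 H₂O(l) + 5 K⁺(aq)
Q = [Mn²⁺]·[K⁺]^5 / ([MnO₄⁻]·[H⁺]^8); log Q = -4.920.
E = E° − (0.0592/n) log Q = +4.40 − (0.0592/5)(-4.920) = +4.458 V.

+4.458 V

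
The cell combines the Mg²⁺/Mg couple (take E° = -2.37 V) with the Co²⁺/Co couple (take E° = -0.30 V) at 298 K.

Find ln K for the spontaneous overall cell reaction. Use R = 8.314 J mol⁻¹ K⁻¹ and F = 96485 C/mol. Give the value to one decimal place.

161.2

Cathode: Co²⁺/Co; anode: Mg²⁺/Mg. E°cell = (-0.30) − (-2.37) = +2.07 V, with n = 2.
ΔG° = −nFE° = −RT ln K, so ln K = nFE°/(RT) = (2)(96485)(+2.07) / ((8.314)(298)) = 161.226.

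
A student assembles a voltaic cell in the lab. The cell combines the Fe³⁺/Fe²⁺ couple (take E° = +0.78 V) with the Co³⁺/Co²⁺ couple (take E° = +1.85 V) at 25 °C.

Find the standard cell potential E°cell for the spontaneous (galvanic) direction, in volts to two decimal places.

+1.07 V

The Co³⁺/Co²⁺ couple has the higher reduction potential, so it is the cathode; Fe³⁺/Fe²⁺ is oxidised at the anode.
E°cell = E°(cathode) − E°(anode) = (+1.85) − (+0.78) = +1.07 V.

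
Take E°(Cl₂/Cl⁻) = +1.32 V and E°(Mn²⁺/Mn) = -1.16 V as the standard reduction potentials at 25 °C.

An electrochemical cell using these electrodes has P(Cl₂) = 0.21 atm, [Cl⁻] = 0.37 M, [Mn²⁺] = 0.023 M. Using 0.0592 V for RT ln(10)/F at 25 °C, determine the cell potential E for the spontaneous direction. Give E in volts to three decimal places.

+2.534 V

Cl₂/Cl⁻ is the cathode (higher E°), Mn²⁺/Mn the anode: E°cell = +1.32 − (-1.16) = +2.48 V, n = 2.
Overall: Cl₂(g) + Mn(s) → 2 Cl⁻(aq) + Mn²⁺(aq)
Q = [Cl⁻]^2·[Mn²⁺] / (P(Cl₂)); log Q = -1.824.
E = E° − (0.0592/n) log Q = +2.48 − (0.0592/2)(-1.824) = +2.534 V.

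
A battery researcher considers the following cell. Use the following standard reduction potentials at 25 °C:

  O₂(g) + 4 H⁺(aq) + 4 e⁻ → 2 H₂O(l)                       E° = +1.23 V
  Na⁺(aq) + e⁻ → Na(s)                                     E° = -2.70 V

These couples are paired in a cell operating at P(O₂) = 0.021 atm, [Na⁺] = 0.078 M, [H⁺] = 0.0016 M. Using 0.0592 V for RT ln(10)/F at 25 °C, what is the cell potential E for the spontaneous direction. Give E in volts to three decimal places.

O₂/H₂O is the cathode (higher E°), Na⁺/Na the anode: E°cell = +1.23 − (-2.70) = +3.93 V, n = 4.
Overall: O₂(g) + 4 H⁺(aq) + 4 Na(s) → 2 H₂O(l) + 4 Na⁺(aq)
Q = [Na⁺]^4 / (P(O₂)·[H⁺]^4); log Q = 8.430.
E = E° − (0.0592/n) log Q = +3.93 − (0.0592/4)(8.430) = +3.805 V.

+3.805 V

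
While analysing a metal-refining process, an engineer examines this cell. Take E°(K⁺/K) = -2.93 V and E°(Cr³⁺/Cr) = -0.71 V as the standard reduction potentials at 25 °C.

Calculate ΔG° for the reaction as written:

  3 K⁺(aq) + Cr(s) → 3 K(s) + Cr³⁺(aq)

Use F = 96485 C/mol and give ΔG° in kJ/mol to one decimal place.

+642.6 kJ/mol

As written, K⁺/K is reduced (cathode) and Cr³⁺/Cr is oxidised (anode), so E°cell = (-2.93) − (-0.71) = -2.22 V.
Balancing electrons gives n = 3.
ΔG° = −nFE° = −(3)(96485)(-2.22) = 642,590 J = +642.6 kJ/mol.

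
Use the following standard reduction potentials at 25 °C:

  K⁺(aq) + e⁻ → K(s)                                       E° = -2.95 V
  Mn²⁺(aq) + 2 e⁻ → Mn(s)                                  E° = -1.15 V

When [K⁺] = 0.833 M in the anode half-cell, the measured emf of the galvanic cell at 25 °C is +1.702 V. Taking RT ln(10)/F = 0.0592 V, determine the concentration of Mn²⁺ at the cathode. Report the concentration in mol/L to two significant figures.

0.00034 M

Mn²⁺/Mn is the cathode, K⁺/K the anode: E°cell = +1.80 V, n = 2.
Overall reaction: Mn²⁺(aq) + 2 K(s) → Mn(s) + 2 K⁺(aq); Q = [K⁺]^2/[Mn²⁺]^1.
From E = E° − (0.0592/n) log Q: log Q = (E° − E)·n/0.0592 = (+1.80 − (+1.702))·2/0.0592 = 3.3108.
So 1·log[Mn²⁺] = 2·log(0.833) − log Q = -0.1587 − (3.3108) = -3.4695; [Mn²⁺] = 10^(-3.4695) ≈ 0.00034 M.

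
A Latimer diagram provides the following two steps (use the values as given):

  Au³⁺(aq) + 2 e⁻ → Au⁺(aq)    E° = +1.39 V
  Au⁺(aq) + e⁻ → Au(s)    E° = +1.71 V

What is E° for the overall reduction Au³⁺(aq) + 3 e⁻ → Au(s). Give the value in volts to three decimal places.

Since ΔG° = −nFE° is additive over sequential reductions, n₃E°₃ = n₁E°₁ + n₂E°₂.
E°₃ = (2×+1.39 + 1×+1.71) / 3 = (+4.490) / 3 = +1.497 V.
E° values themselves are not directly additive — weighting by electron count is essential.

+1.497 V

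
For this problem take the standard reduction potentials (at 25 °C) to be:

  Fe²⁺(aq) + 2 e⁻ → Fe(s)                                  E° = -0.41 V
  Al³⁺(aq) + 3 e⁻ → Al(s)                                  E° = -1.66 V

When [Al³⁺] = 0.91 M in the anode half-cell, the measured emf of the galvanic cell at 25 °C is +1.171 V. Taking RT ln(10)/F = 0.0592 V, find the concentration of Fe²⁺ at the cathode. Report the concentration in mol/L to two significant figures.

Fe²⁺/Fe is the cathode, Al³⁺/Al the anode: E°cell = +1.25 V, n = 6.
Overall reaction: 3 Fe²⁺(aq) + 2 Al(s) → 3 Fe(s) + 2 Al³⁺(aq); Q = [Al³⁺]^2/[Fe²⁺]^3.
From E = E° − (0.0592/n) log Q: log Q = (E° − E)·n/0.0592 = (+1.25 − (+1.171))·6/0.0592 = 8.0068.
So 3·log[Fe²⁺] = 2·log(0.91) − log Q = -0.0819 − (8.0068) = -8.0887; log[Fe²⁺] = -8.0887 / 3 = -2.6962; [Fe²⁺] = 10^(-2.6962) ≈ 0.0020 M.

0.0020 M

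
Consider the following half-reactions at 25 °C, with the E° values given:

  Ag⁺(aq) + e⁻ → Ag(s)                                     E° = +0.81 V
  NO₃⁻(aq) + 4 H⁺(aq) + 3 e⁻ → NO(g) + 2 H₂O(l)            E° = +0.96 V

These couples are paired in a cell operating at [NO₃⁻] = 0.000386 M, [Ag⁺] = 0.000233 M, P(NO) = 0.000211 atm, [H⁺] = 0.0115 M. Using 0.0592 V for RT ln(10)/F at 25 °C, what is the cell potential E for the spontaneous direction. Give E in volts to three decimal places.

+0.217 V

NO₃⁻/NO is the cathode (higher E°), Ag⁺/Ag the anode: E°cell = +0.96 − (+0.81) = +0.15 V, n = 3.
Overall: NO₃⁻(aq) + 4 H⁺(aq) + 3 Ag(s) → NO(g) + 2 H₂O(l) + 3 Ag⁺(aq)
Q = P(NO)·[Ag⁺]^3 / ([NO₃⁻]·[H⁺]^4); log Q = -3.403.
E = E° − (0.0592/n) log Q = +0.15 − (0.0592/3)(-3.403) = +0.217 V.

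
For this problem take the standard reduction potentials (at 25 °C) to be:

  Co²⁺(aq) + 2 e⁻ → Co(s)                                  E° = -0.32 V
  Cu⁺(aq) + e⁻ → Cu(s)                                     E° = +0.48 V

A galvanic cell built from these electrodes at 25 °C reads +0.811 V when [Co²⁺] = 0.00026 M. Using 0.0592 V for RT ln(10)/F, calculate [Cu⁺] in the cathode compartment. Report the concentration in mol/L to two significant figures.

Cu⁺/Cu is the cathode, Co²⁺/Co the anode: E°cell = +0.80 V, n = 2.
Overall reaction: 2 Cu⁺(aq) + Co(s) → 2 Cu(s) + Co²⁺(aq); Q = [Co²⁺]^1/[Cu⁺]^2.
From E = E° − (0.0592/n) log Q: log Q = (E° − E)·n/0.0592 = (+0.80 − (+0.811))·2/0.0592 = -0.3716.
So 2·log[Cu⁺] = 1·log(0.00026) − log Q = -3.5850 − (-0.3716) = -3.2134; log[Cu⁺] = -3.2134 / 2 = -1.6067; [Cu⁺] = 10^(-1.6067) ≈ 0.025 M.

0.025 M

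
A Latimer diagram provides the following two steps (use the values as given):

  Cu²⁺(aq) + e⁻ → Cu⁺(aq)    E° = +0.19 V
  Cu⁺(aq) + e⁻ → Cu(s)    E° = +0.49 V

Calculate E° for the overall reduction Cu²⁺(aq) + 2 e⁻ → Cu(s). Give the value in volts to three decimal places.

Adding the free-energy changes (−nFE°) of the two steps gives −n₃FE°₃ = −n₁FE°₁ − n₂FE°₂.
E°₃ = (1×+0.19 + 1×+0.49) / 2 = (+0.680) / 2 = +0.340 V.

+0.340 V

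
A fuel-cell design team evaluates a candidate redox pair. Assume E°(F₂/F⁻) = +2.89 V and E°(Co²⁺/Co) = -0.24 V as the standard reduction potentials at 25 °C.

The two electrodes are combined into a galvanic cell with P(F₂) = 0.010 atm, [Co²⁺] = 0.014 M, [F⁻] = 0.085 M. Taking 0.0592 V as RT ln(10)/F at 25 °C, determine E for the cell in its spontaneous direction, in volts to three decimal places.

F₂/F⁻ is the cathode (higher E°), Co²⁺/Co the anode: E°cell = +2.89 − (-0.24) = +3.13 V, n = 2.
Overall: F₂(g) + Co(s) → 2 F⁻(aq) + Co²⁺(aq)
Q = [F⁻]^2·[Co²⁺] / (P(F₂)); log Q = -1.995.
E = E° − (0.0592/n) log Q = +3.13 − (0.0592/2)(-1.995) = +3.189 V.

+3.189 V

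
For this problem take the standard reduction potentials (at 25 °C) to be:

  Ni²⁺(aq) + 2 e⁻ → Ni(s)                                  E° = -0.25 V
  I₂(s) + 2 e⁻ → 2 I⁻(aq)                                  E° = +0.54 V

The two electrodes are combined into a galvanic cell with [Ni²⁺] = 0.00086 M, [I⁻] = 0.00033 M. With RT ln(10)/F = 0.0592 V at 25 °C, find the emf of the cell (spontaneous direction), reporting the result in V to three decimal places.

+1.087 V

I₂/I⁻ is the cathode (higher E°), Ni²⁺/Ni the anode: E°cell = +0.54 − (-0.25) = +0.79 V, n = 2.
Overall: I₂(s) + Ni(s) → 2 I⁻(aq) + Ni²⁺(aq)
Q = [I⁻]^2·[Ni²⁺]; log Q = -10.028.
E = E° − (0.0592/n) log Q = +0.79 − (0.0592/2)(-10.028) = +1.087 V.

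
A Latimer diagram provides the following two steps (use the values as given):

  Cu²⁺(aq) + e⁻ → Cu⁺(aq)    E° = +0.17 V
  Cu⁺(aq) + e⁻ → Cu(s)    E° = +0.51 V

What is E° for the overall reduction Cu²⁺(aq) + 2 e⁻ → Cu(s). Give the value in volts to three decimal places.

+0.340 V

Adding the free-energy changes (−nFE°) of the two steps gives −n₃FE°₃ = −n₁FE°₁ − n₂FE°₂.
E°₃ = (1×+0.17 + 1×+0.51) / 2 = (+0.680) / 2 = +0.340 V.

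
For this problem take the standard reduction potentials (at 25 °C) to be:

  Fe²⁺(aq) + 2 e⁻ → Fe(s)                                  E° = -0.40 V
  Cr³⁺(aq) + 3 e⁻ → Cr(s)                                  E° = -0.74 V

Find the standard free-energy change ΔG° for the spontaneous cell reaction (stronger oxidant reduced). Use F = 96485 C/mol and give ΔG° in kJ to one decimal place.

Fe²⁺/Fe (E° = -0.40 V) is the cathode; Cr³⁺/Cr (E° = -0.74 V) is the anode, so E°cell = +0.34 V.
Balancing electrons gives n = 6 (lcm of 2 and 3).
ΔG° = −nFE° = −(6)(96485)(+0.34) = -196,829 J = -196.8 kJ.

-196.8 kJ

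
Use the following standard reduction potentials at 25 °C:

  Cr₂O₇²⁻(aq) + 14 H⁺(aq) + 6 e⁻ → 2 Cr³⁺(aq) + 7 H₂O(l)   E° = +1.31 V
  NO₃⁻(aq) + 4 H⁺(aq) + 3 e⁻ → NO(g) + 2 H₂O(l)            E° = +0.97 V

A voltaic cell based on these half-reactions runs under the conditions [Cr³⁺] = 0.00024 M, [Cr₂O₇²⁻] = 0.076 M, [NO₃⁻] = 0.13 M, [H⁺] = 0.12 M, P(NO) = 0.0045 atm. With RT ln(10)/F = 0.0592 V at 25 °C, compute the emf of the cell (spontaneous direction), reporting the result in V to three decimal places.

Cr₂O₇²⁻/Cr³⁺ is the cathode (higher E°), NO₃⁻/NO the anode: E°cell = +1.31 − (+0.97) = +0.34 V, n = 6.
Overall: Cr₂O₇²⁻(aq) + 6 H⁺(aq) + 2 NO(g) → 2 Cr³⁺(aq) + 3 H₂O(l) + 2 NO₃⁻(aq)
Q = [Cr³⁺]^2·[NO₃⁻]^2 / ([Cr₂O₇²⁻]·[H⁺]^6·P(NO)^2); log Q = 2.326.
E = E° − (0.0592/n) log Q = +0.34 − (0.0592/6)(2.326) = +0.317 V.

+0.317 V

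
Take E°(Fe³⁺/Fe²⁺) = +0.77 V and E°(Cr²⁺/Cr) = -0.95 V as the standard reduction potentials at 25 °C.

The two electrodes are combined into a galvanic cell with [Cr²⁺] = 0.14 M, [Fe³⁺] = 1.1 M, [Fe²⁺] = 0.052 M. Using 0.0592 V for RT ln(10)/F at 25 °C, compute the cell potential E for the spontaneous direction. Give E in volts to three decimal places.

+1.824 V

Fe³⁺/Fe²⁺ is the cathode (higher E°), Cr²⁺/Cr the anode: E°cell = +0.77 − (-0.95) = +1.72 V, n = 2.
Overall: 2 Fe³⁺(aq) + Cr(s) → 2 Fe²⁺(aq) + Cr²⁺(aq)
Q = [Fe²⁺]^2·[Cr²⁺] / ([Fe³⁺]^2); log Q = -3.505.
E = E° − (0.0592/n) log Q = +1.72 − (0.0592/2)(-3.505) = +1.824 V.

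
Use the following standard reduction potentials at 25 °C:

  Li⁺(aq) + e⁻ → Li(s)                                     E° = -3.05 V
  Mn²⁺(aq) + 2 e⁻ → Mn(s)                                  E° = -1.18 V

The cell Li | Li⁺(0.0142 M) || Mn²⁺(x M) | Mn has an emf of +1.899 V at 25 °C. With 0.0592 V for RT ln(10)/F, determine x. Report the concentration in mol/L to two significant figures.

0.0019 M

Mn²⁺/Mn is the cathode, Li⁺/Li the anode: E°cell = +1.87 V, n = 2.
Overall reaction: Mn²⁺(aq) + 2 Li(s) → Mn(s) + 2 Li⁺(aq); Q = [Li⁺]^2/[Mn²⁺]^1.
From E = E° − (0.0592/n) log Q: log Q = (E° − E)·n/0.0592 = (+1.87 − (+1.899))·2/0.0592 = -0.9797.
So 1·log[Mn²⁺] = 2·log(0.0142) − log Q = -3.6954 − (-0.9797) = -2.7157; [Mn²⁺] = 10^(-2.7157) ≈ 0.0019 M.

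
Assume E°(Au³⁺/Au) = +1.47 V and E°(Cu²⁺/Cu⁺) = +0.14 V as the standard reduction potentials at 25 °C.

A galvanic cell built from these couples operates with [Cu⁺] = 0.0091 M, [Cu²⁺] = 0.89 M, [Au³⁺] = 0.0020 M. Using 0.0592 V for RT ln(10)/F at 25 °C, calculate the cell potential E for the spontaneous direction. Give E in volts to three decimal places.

Au³⁺/Au is the cathode (higher E°), Cu²⁺/Cu⁺ the anode: E°cell = +1.47 − (+0.14) = +1.33 V, n = 3.
Overall: Au³⁺(aq) + 3 Cu⁺(aq) → Au(s) + 3 Cu²⁺(aq)
Q = [Cu²⁺]^3 / ([Au³⁺]·[Cu⁺]^3); log Q = 8.670.
E = E° − (0.0592/n) log Q = +1.33 − (0.0592/3)(8.670) = +1.159 V.

+1.159 V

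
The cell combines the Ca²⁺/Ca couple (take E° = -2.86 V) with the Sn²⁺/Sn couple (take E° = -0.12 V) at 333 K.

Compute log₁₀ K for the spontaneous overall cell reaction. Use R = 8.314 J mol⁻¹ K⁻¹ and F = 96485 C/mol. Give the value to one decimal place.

82.9

Cathode: Sn²⁺/Sn; anode: Ca²⁺/Ca. E°cell = (-0.12) − (-2.86) = +2.74 V, with n = 2.
ΔG° = −nFE° = −RT ln K, so ln K = nFE°/(RT) = (2)(96485)(+2.74) / ((8.314)(333)) = 190.979.
log₁₀ K = 190.979 / ln 10 = 82.9.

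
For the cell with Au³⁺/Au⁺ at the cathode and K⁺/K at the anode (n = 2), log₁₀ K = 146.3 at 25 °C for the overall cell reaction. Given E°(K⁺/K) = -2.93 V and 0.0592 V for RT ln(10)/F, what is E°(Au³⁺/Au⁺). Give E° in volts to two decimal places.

E°cell = (0.0592/n)·log K = (0.0592/2)(146.3) = +4.330 V.
Since Au³⁺/Au⁺ is the cathode and K⁺/K the anode, E°cell = E°(Au³⁺/Au⁺) − E°(K⁺/K).
So E°(Au³⁺/Au⁺) = E°cell + E°(K⁺/K) = +4.330 + (-2.93) = +1.40 V.

+1.40 V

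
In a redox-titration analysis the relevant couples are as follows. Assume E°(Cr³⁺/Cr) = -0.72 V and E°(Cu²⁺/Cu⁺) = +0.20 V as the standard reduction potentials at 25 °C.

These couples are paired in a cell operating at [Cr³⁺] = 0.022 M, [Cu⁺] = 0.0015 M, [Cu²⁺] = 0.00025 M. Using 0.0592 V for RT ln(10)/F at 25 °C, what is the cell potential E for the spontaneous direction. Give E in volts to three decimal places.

+0.907 V

Cu²⁺/Cu⁺ is the cathode (higher E°), Cr³⁺/Cr the anode: E°cell = +0.20 − (-0.72) = +0.92 V, n = 3.
Overall: 3 Cu²⁺(aq) + Cr(s) → 3 Cu⁺(aq) + Cr³⁺(aq)
Q = [Cu⁺]^3·[Cr³⁺] / ([Cu²⁺]^3); log Q = 0.677.
E = E° − (0.0592/n) log Q = +0.92 − (0.0592/3)(0.677) = +0.907 V.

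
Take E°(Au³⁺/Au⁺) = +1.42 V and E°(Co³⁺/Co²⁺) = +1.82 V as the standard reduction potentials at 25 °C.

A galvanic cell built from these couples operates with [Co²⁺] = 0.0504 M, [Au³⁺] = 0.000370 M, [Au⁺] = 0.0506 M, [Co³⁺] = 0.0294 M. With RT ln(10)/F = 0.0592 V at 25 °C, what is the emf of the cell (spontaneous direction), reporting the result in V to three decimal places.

+0.449 V

Co³⁺/Co²⁺ is the cathode (higher E°), Au³⁺/Au⁺ the anode: E°cell = +1.82 − (+1.42) = +0.40 V, n = 2.
Overall: 2 Co³⁺(aq) + Au⁺(aq) → 2 Co²⁺(aq) + Au³⁺(aq)
Q = [Co²⁺]^2·[Au³⁺] / ([Co³⁺]^2·[Au⁺]); log Q = -1.668.
E = E° − (0.0592/n) log Q = +0.40 − (0.0592/2)(-1.668) = +0.449 V.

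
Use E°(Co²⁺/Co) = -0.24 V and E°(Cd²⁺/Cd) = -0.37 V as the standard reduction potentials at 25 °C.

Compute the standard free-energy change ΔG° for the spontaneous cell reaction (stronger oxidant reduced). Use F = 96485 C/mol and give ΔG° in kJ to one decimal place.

Co²⁺/Co (E° = -0.24 V) is the cathode; Cd²⁺/Cd (E° = -0.37 V) is the anode, so E°cell = +0.13 V.
Balancing electrons gives n = 2 (lcm of 2 and 2).
ΔG° = −nFE° = −(2)(96485)(+0.13) = -25,086 J = -25.1 kJ.

-25.1 kJ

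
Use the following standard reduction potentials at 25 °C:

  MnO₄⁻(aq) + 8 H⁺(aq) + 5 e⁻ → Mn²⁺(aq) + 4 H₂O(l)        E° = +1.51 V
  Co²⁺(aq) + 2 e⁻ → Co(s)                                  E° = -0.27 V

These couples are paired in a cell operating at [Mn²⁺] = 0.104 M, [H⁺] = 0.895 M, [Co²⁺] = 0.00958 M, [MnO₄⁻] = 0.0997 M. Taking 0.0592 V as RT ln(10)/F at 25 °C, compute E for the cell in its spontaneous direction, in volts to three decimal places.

MnO₄⁻/Mn²⁺ is the cathode (higher E°), Co²⁺/Co the anode: E°cell = +1.51 − (-0.27) = +1.78 V, n = 10.
Overall: 2 MnO₄⁻(aq) + 16 H⁺(aq) + 5 Co(s) → 2 Mn²⁺(aq) + 8 H₂O(l) + 5 Co²⁺(aq)
Q = [Mn²⁺]^2·[Co²⁺]^5 / ([MnO₄⁻]^2·[H⁺]^16); log Q = -9.286.
E = E° − (0.0592/n) log Q = +1.78 − (0.0592/10)(-9.286) = +1.835 V.

+1.835 V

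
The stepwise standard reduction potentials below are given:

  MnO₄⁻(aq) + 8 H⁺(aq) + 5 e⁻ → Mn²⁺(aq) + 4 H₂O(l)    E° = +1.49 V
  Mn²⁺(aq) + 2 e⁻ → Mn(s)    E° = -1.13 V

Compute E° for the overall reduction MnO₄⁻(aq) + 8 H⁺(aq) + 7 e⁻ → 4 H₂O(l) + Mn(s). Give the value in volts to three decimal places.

Standard free energies of sequential steps add: ΔG°₃ = ΔG°₁ + ΔG°₂, so n₃E°₃ = n₁E°₁ + n₂E°₂.
E°₃ = (5×+1.49 + 2×-1.13) / 7 = (+5.190) / 7 = +0.741 V.

+0.741 V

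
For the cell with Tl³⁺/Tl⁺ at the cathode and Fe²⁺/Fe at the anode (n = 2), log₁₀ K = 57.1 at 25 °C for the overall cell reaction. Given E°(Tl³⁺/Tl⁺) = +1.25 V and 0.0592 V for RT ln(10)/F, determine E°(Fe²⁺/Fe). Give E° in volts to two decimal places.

-0.44 V

E°cell = (0.0592/n)·log K = (0.0592/2)(57.1) = +1.690 V.
Since Tl³⁺/Tl⁺ is the cathode and Fe²⁺/Fe the anode, E°cell = E°(Tl³⁺/Tl⁺) − E°(Fe²⁺/Fe).
So E°(Fe²⁺/Fe) = E°(Tl³⁺/Tl⁺) − E°cell = (+1.25) − (+1.690) = -0.44 V.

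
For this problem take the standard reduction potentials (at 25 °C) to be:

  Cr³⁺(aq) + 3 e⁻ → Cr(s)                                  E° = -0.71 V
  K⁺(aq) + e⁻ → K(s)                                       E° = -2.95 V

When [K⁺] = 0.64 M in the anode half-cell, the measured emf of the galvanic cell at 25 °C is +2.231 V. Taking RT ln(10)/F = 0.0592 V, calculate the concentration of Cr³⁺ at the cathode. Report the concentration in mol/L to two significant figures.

0.092 M

Cr³⁺/Cr is the cathode, K⁺/K the anode: E°cell = +2.24 V, n = 3.
Overall reaction: Cr³⁺(aq) + 3 K(s) → Cr(s) + 3 K⁺(aq); Q = [K⁺]^3/[Cr³⁺]^1.
From E = E° − (0.0592/n) log Q: log Q = (E° − E)·n/0.0592 = (+2.24 − (+2.231))·3/0.0592 = 0.4561.
So 1·log[Cr³⁺] = 3·log(0.64) − log Q = -0.5815 − (0.4561) = -1.0376; [Cr³⁺] = 10^(-1.0376) ≈ 0.092 M.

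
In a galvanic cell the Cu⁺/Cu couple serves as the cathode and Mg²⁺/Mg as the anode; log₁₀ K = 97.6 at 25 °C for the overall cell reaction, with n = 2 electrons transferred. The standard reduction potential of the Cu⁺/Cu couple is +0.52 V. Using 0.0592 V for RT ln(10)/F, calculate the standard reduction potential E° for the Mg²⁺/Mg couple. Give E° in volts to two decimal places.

E°cell = (0.0592/n)·log K = (0.0592/2)(97.6) = +2.889 V.
Since Cu⁺/Cu is the cathode and Mg²⁺/Mg the anode, E°cell = E°(Cu⁺/Cu) − E°(Mg²⁺/Mg).
So E°(Mg²⁺/Mg) = E°(Cu⁺/Cu) − E°cell = (+0.52) − (+2.889) = -2.37 V.

-2.37 V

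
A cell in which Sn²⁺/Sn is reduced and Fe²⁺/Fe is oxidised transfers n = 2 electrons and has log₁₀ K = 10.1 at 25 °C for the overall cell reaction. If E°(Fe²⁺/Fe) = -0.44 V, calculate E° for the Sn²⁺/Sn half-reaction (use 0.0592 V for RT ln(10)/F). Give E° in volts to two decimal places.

-0.14 V

E°cell = (0.0592/n)·log K = (0.0592/2)(10.1) = +0.299 V.
Since Sn²⁺/Sn is the cathode and Fe²⁺/Fe the anode, E°cell = E°(Sn²⁺/Sn) − E°(Fe²⁺/Fe).
So E°(Sn²⁺/Sn) = E°cell + E°(Fe²⁺/Fe) = +0.299 + (-0.44) = -0.14 V.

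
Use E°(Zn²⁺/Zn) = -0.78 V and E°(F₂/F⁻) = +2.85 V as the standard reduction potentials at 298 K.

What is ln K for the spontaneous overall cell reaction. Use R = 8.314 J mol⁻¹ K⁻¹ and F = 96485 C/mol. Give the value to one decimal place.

Cathode: F₂/F⁻; anode: Zn²⁺/Zn. E°cell = (+2.85) − (-0.78) = +3.63 V, with n = 2.
ΔG° = −nFE° = −RT ln K, so ln K = nFE°/(RT) = (2)(96485)(+3.63) / ((8.314)(298)) = 282.729.

282.7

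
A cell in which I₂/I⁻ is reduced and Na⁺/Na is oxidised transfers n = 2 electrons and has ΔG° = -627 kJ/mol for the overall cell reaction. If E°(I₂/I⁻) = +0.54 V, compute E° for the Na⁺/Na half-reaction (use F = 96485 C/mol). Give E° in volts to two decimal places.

E°cell = −ΔG°/(nF) = −(-627×10³)/((2)(96485)) = +3.249 V.
Since I₂/I⁻ is the cathode and Na⁺/Na the anode, E°cell = E°(I₂/I⁻) − E°(Na⁺/Na).
So E°(Na⁺/Na) = E°(I₂/I⁻) − E°cell = (+0.54) − (+3.249) = -2.71 V.

-2.71 V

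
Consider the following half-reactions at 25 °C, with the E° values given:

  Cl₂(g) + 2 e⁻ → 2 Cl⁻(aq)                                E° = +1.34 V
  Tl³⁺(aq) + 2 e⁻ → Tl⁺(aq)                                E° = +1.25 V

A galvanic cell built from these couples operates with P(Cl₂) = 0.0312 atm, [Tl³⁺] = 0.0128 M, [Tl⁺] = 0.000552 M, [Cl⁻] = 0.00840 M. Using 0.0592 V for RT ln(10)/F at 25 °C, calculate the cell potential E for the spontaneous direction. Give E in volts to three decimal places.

+0.128 V

Cl₂/Cl⁻ is the cathode (higher E°), Tl³⁺/Tl⁺ the anode: E°cell = +1.34 − (+1.25) = +0.09 V, n = 2.
Overall: Cl₂(g) + Tl⁺(aq) → 2 Cl⁻(aq) + Tl³⁺(aq)
Q = [Cl⁻]^2·[Tl³⁺] / (P(Cl₂)·[Tl⁺]); log Q = -1.280.
E = E° − (0.0592/n) log Q = +0.09 − (0.0592/2)(-1.280) = +0.128 V.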